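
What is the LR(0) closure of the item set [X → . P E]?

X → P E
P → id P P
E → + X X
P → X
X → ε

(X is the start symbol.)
Start with: [X → . P E]
  [X → . P E] has the dot before P: add [P → . id P P], [P → . X]
  [P → . X] has the dot before X: add [X → .]
No further items can be added.

CLOSURE = { [P → . X], [P → . id P P], [X → . P E], [X → .] }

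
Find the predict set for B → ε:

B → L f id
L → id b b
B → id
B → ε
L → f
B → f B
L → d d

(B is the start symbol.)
{ $ }

PREDICT(B → ε) = (FIRST(RHS) \ {ε}) ∪ (FOLLOW(B) if ε ∈ FIRST(RHS), i.e. RHS ⇒* ε)
The right-hand side is ε (FIRST(ε) = { ε }), so the predict set is FOLLOW(B) = { $ }
PREDICT(B → ε) = { $ }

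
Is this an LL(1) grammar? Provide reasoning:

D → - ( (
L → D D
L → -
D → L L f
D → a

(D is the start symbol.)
Relevant sets:
  FIRST(L) = { '-', 'a' }
  FIRST(D) = { '-', 'a' }

For D:
  PREDICT(D → '-' '(' '(') = { '-' }
  PREDICT(D → L L f) = { '-', 'a' }
  PREDICT(D → a) = { 'a' }
For L:
  PREDICT(L → D D) = { '-', 'a' }
  PREDICT(L → '-') = { '-' }

Conflict found: Predict set conflict for D: { '-' }
The grammar is NOT LL(1).

Answer: No. Predict set conflict for D: { '-' }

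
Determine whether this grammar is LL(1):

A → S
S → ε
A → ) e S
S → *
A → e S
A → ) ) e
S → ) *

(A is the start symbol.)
Relevant sets:
  FIRST(S) = { ')', '*', ε }
  FOLLOW(A) = { $ }
  FOLLOW(S) = { $ }

For A:
  PREDICT(A → S) = { $, ')', '*' }
  PREDICT(A → ')' e S) = { ')' }
  PREDICT(A → e S) = { 'e' }
  PREDICT(A → ')' ')' e) = { ')' }
For S:
  PREDICT(S → ε) = { $ }
  PREDICT(S → '*') = { '*' }
  PREDICT(S → ')' '*') = { ')' }

Conflict found: Predict set conflict for A: { ')' }
The grammar is NOT LL(1).

Answer: No. Predict set conflict for A: { ')' }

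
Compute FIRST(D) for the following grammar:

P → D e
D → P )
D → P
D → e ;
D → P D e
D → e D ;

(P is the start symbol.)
FIRST sets of the other non-terminals involved (by the same procedure, iterated to a fixed point):
  FIRST(P) = { 'e' }

From D → P ):
  - P is a non-terminal: add FIRST(P) \ {ε} = { 'e' }
    P is not nullable, so stop
From D → P:
  - P is a non-terminal: add FIRST(P) \ {ε} = { 'e' }
    P is not nullable, so stop
From D → e ;:
  - e is a terminal: add 'e' and stop
From D → P D e:
  - P is a non-terminal: add FIRST(P) \ {ε} = { 'e' }
    P is not nullable, so stop
From D → e D ;:
  - e is a terminal: add 'e' and stop

Collecting: FIRST(D) = { 'e' }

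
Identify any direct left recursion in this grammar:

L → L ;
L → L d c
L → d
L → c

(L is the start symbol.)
L → L ;: LEFT RECURSIVE (starts with L)
L → L d c: LEFT RECURSIVE (starts with L)
L → d: starts with d
L → c: starts with c

The grammar has direct left recursion on: L.

Answer: Yes, L is left-recursive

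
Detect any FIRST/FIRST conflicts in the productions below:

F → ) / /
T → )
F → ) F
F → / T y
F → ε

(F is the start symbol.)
A FIRST/FIRST conflict occurs when two productions N → α and N → β for the same non-terminal have FIRST(α) ∩ FIRST(β) ≠ ∅ (with ε ∈ FIRST of a nullable right-hand side, so two nullable alternatives also conflict).

Productions for F:
  F → ) / /: FIRST = { ')' }
  F → ) F: FIRST = { ')' }
  F → / T y: FIRST = { '/' }
  F → ε: FIRST = { ε }
T has only one production, so no FIRST/FIRST conflict is possible there.

Conflict for F: F → ) / / and F → ) F
  Overlap: { ')' }

Answer: Yes. F → ')' '/' '/' / F → ')' F on { ')' }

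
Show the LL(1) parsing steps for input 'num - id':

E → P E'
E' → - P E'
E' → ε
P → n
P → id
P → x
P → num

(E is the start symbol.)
LL(1) parsing maintains a stack (initially the start symbol over $) and the input. At each step: if the stack top is a terminal, match it against the current input token; if it is a non-terminal N, replace it with the RHS of M[N, lookahead] (the unique production whose predict set contains the lookahead).

Stack is shown with the top on the left.

Stack     Input       Action
----------------------------
E $       num - id $  output E → P E'
P E' $    num - id $  output P → num
num E' $  num - id $  match 'num'
E' $      - id $      output E' → - P E'
- P E' $  - id $      match '-'
P E' $    id $        output P → id
id E' $   id $        match 'id'
E' $      $           output E' → ε
$         $           accept

The string is accepted.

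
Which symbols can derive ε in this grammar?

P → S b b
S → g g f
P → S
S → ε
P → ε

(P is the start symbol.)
{ 'P', 'S' }

A non-terminal is nullable if it can derive ε (the empty string): either it has an ε-production, or it has a production whose right-hand side consists entirely of nullable non-terminals.

ε-productions: S → ε, P → ε
So S, P are immediately nullable.
Every non-terminal is now nullable.
Nullable = { 'P', 'S' }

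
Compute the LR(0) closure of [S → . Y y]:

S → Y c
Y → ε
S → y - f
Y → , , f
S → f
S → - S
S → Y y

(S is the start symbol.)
To compute CLOSURE, for each item [A → α.Bβ] where B is a non-terminal, add [B → .γ] for all productions B → γ; repeat for the newly added items until nothing changes.

Start with: [S → . Y y]
  [S → . Y y] has the dot before Y: add [Y → .], [Y → . , , f]
No further items can be added.

CLOSURE = { [S → . Y y], [Y → . , , f], [Y → .] }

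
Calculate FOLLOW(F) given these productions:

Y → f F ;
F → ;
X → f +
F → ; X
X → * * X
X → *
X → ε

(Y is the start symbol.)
{ ';' }

To compute FOLLOW(F), find every occurrence of F on a right-hand side N → α F β: add FIRST(β) \ {ε}, and if β is empty or nullable also add FOLLOW(N). Iterate to a fixed point.

In Y → f F ;: F is followed by ';', add FIRST(';') \ {ε} = { ';' }

Taking the union: FOLLOW(F) = { ';' }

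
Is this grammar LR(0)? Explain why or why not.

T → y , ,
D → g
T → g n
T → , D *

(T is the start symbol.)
A grammar is LR(0) if no state in the canonical LR(0) collection has:
  - both a shift item (dot before a terminal) and a complete item (shift-reduce conflict), or
  - two or more complete items (reduce-reduce conflict; the accept item [T' → T .] counts as a complete item here).

Augment with T' → T and build the canonical LR(0) collection (I0 = CLOSURE({[T' → . T]}), then GOTO on every symbol after a dot until no new states appear). It has 11 states:
  I0: { [T → . , D *], [T → . g n], [T → . y , ,], [T' → . T] }  — shift
  I1: { [D → . g], [T → , . D *] }  — shift
  I2: { [T' → T .] }  — accept
  I3: { [T → g . n] }  — shift
  I4: { [T → y . , ,] }  — shift
  I5: { [T → y , . ,] }  — shift
  I6: { [T → y , , .] }  — reduce
  I7: { [T → g n .] }  — reduce
  I8: { [T → , D . *] }  — shift
  I9: { [D → g .] }  — reduce
  I10: { [T → , D * .] }  — reduce

Every state is either a pure shift/goto state or contains exactly one complete item and nothing to shift — no conflicts. The grammar is LR(0).

Answer: Yes, the grammar is LR(0)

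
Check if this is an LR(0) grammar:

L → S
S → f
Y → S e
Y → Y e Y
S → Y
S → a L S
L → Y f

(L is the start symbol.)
A grammar is LR(0) if no state in the canonical LR(0) collection has:
  - both a shift item (dot before a terminal) and a complete item (shift-reduce conflict), or
  - two or more complete items (reduce-reduce conflict; the accept item [L' → L .] counts as a complete item here).

Augment with L' → L and build the canonical LR(0) collection (I0 = CLOSURE({[L' → . L]}), then GOTO on every symbol after a dot until no new states appear). It has 14 states:
  I0: { [L → . S], [L → . Y f], [L' → . L], [S → . Y], [S → . a L S], [S → . f], [Y → . S e], [Y → . Y e Y] }  — shift
  I1: { [L' → L .] }  — accept
  I2: { [L → S .], [Y → S . e] }  — shift, reduce
  I3: { [L → Y . f], [S → Y .], [Y → Y . e Y] }  — shift, reduce
  I4: { [L → . S], [L → . Y f], [S → . Y], [S → . a L S], [S → . f], [S → a . L S], [Y → . S e], [Y → . Y e Y] }  — shift
  I5: { [S → f .] }  — reduce
  I6: { [S → . Y], [S → . a L S], [S → . f], [S → a L . S], [Y → . S e], [Y → . Y e Y] }  — shift
  I7: { [S → a L S .], [Y → S . e] }  — shift, reduce
  I8: { [S → Y .], [Y → Y . e Y] }  — shift, reduce
  I9: { [S → . Y], [S → . a L S], [S → . f], [Y → . S e], [Y → . Y e Y], [Y → Y e . Y] }  — shift
  I10: { [Y → S . e] }  — shift
  I11: { [S → Y .], [Y → Y . e Y], [Y → Y e Y .] }  — shift, 2 reduces
  I12: { [Y → S e .] }  — reduce
  I13: { [L → Y f .] }  — reduce

Conflict in state I2:
  Shift-reduce conflict between [L → S .] and [Y → S . e]
So the grammar is NOT LR(0).

Answer: No. Shift-reduce conflict between [L → S .] and [Y → S . e]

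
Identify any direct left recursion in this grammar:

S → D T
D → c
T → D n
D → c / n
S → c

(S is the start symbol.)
No direct left recursion

Direct left recursion occurs when N → N α for some non-terminal N (the right-hand side begins with the left-hand side itself).

S → D T: starts with D
D → c: starts with c
T → D n: starts with D
D → c / n: starts with c
S → c: starts with c

No direct left recursion found.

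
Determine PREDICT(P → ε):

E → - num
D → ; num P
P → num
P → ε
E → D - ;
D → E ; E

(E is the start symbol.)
{ '-' }

PREDICT(P → ε) = (FIRST(RHS) \ {ε}) ∪ (FOLLOW(P) if ε ∈ FIRST(RHS), i.e. RHS ⇒* ε)
The right-hand side is ε (FIRST(ε) = { ε }), so the predict set is FOLLOW(P) = { '-' }
PREDICT(P → ε) = { '-' }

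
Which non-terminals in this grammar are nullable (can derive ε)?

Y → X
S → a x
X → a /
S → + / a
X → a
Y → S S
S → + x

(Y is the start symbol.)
None

A non-terminal is nullable if it can derive ε (the empty string): either it has an ε-production, or it has a production whose right-hand side consists entirely of nullable non-terminals.

There are no ε-productions, so no non-terminal can derive ε.
No non-terminals are nullable.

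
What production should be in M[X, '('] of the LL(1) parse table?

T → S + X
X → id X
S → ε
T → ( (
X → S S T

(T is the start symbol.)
X → S S T

To find M[X, '('], we find productions for X where '(' is in the predict set (PREDICT(N → α) = (FIRST(α) \ {ε}) ∪ (FOLLOW(N) if α ⇒* ε)).

Relevant sets:
  FIRST(S) = { ε }
  FIRST(T) = { '(', '+' }

X → id X: PREDICT = { 'id' }
X → S S T: PREDICT = { '(', '+' }
  '(' is in predict set, so this production goes in M[X, '(']

M[X, '('] = X → S S T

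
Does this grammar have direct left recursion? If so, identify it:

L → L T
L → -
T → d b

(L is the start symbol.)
Yes, L is left-recursive

Direct left recursion occurs when N → N α for some non-terminal N (the right-hand side begins with the left-hand side itself).

L → L T: LEFT RECURSIVE (starts with L)
L → -: starts with '-'
T → d b: starts with d

The grammar has direct left recursion on: L.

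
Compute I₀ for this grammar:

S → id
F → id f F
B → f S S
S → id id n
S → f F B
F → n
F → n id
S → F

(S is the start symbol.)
First, augment the grammar with S' → S
I₀ = CLOSURE({ [S' → . S] }):
  [S' → . S] has the dot before S: add [S → . id], [S → . id id n], [S → . f F B], [S → . F]
  [S → . F] has the dot before F: add [F → . id f F], [F → . n], [F → . n id]
No further items can be added.

I₀ = { [F → . id f F], [F → . n id], [F → . n], [S → . F], [S → . f F B], [S → . id id n], [S → . id], [S' → . S] }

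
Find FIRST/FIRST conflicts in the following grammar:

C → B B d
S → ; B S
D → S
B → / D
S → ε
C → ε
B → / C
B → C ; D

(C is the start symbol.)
A FIRST/FIRST conflict occurs when two productions N → α and N → β for the same non-terminal have FIRST(α) ∩ FIRST(β) ≠ ∅ (with ε ∈ FIRST of a nullable right-hand side, so two nullable alternatives also conflict).

FIRST sets of the non-terminals at (or reachable through a nullable prefix from) the front of some alternative:
  FIRST(B) = { '/', ';' }
  FIRST(C) = { '/', ';', ε }

Productions for C:
  C → B B d: FIRST = { '/', ';' }
  C → ε: FIRST = { ε }
Productions for S:
  S → ; B S: FIRST = { ';' }
  S → ε: FIRST = { ε }
Productions for B:
  B → / D: FIRST = { '/' }
  B → / C: FIRST = { '/' }
  B → C ; D: FIRST = { '/', ';' }
D has only one production, so no FIRST/FIRST conflict is possible there.

Conflict for B: B → / D and B → / C
  Overlap: { '/' }
Conflict for B: B → / D and B → C ; D
  Overlap: { '/' }
Conflict for B: B → / C and B → C ; D
  Overlap: { '/' }

Answer: Yes. B → '/' D / B → '/' C on { '/' }; B → '/' D / B → C ';' D on { '/' }; B → '/' C / B → C ';' D on { '/' }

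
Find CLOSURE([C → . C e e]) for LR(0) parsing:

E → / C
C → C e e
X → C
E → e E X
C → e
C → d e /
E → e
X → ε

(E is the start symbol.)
To compute CLOSURE, for each item [A → α.Bβ] where B is a non-terminal, add [B → .γ] for all productions B → γ; repeat for the newly added items until nothing changes.

Start with: [C → . C e e]
  [C → . C e e] has the dot before C: add [C → . e], [C → . d e /]
No further items can be added.

CLOSURE = { [C → . C e e], [C → . d e /], [C → . e] }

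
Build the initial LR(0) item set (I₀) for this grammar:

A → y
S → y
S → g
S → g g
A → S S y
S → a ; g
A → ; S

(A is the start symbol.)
First, augment the grammar with A' → A
I₀ = CLOSURE({ [A' → . A] }):
  [A' → . A] has the dot before A: add [A → . y], [A → . S S y], [A → . ; S]
  [A → . S S y] has the dot before S: add [S → . y], [S → . g], [S → . g g], [S → . a ; g]
No further items can be added.

I₀ = { [A → . ; S], [A → . S S y], [A → . y], [A' → . A], [S → . a ; g], [S → . g g], [S → . g], [S → . y] }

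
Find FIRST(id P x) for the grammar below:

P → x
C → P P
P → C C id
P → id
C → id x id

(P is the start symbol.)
To compute FIRST(id P x), process the symbols left to right:
Symbol id is a terminal. Add 'id' and stop.
FIRST(id P x) = { 'id' }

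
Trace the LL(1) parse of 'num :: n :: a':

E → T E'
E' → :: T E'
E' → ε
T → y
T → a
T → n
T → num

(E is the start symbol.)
Stack is shown with the top on the left.

Stack      Input            Action
----------------------------------
E $        num :: n :: a $  output E → T E'
T E' $     num :: n :: a $  output T → num
num E' $   num :: n :: a $  match 'num'
E' $       :: n :: a $      output E' → :: T E'
:: T E' $  :: n :: a $      match '::'
T E' $     n :: a $         output T → n
n E' $     n :: a $         match 'n'
E' $       :: a $           output E' → :: T E'
:: T E' $  :: a $           match '::'
T E' $     a $              output T → a
a E' $     a $              match 'a'
E' $       $                output E' → ε
$          $                accept

The string is accepted.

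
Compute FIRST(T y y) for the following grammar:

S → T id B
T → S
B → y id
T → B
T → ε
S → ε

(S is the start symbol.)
{ 'id', 'y' }

FIRST sets of the non-terminals involved (from the grammar, by fixed-point iteration):
  FIRST(T) = { 'id', 'y', ε }

To compute FIRST(T y y), process the symbols left to right:
Symbol T is a non-terminal. Add FIRST(T) \ {ε} = { 'id', 'y' }
T is nullable (ε ∈ FIRST(T)), continue to the next symbol.
Symbol y is a terminal. Add 'y' and stop.
FIRST(T y y) = { 'id', 'y' }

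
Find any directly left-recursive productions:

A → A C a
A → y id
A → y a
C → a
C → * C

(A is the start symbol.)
Yes, A is left-recursive

A → A C a: LEFT RECURSIVE (starts with A)
A → y id: starts with y
A → y a: starts with y
C → a: starts with a
C → * C: starts with '*'

The grammar has direct left recursion on: A.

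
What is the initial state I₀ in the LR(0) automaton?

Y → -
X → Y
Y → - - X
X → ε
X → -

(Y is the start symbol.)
First, augment the grammar with Y' → Y
I₀ = CLOSURE({ [Y' → . Y] }):
  [Y' → . Y] has the dot before Y: add [Y → . -], [Y → . - - X]
No further items can be added.

I₀ = { [Y → . - - X], [Y → . -], [Y' → . Y] }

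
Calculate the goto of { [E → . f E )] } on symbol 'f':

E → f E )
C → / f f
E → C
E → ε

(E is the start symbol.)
GOTO(I, 'f') = CLOSURE({ [A → αX.β] : [A → α.Xβ] ∈ I, X = 'f' })

Items with dot before 'f', with the dot advanced:
  [E → . f E )] → [E → f . E )]
Closure of the advanced items:
  [E → f . E )] has the dot before E: add [E → . f E )], [E → . C], [E → .]
  [E → . C] has the dot before C: add [C → . / f f]

GOTO = { [C → . / f f], [E → . C], [E → . f E )], [E → .], [E → f . E )] }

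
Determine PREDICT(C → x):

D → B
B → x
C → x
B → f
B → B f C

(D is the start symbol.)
{ 'x' }

PREDICT(C → x) = (FIRST(RHS) \ {ε}) ∪ (FOLLOW(C) if ε ∈ FIRST(RHS), i.e. RHS ⇒* ε)
FIRST(x) = { 'x' }
ε ∉ FIRST(x), so FOLLOW(C) is not added.
PREDICT(C → x) = { 'x' }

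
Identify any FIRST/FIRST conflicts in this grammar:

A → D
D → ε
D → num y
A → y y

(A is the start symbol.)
No FIRST/FIRST conflicts.

FIRST sets of the non-terminals at (or reachable through a nullable prefix from) the front of some alternative:
  FIRST(D) = { 'num', ε }

Productions for A:
  A → D: FIRST = { 'num', ε }
  A → y y: FIRST = { 'y' }
Productions for D:
  D → ε: FIRST = { ε }
  D → num y: FIRST = { 'num' }

All alternatives of each non-terminal have pairwise disjoint FIRST sets.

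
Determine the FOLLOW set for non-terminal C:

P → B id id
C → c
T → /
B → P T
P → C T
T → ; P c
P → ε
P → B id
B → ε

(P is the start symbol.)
{ '/', ';' }

In P → C T: C is followed by T, add FIRST(T) \ {ε} = { '/', ';' }

Taking the union: FOLLOW(C) = { '/', ';' }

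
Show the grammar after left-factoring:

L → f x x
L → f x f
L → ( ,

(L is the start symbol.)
L → f x L'
L' → x
L' → f
L → ( ,

Left-factoring transforms A → αβ₁ | αβ₂ into A → αA' and A' → β₁ | β₂
(α is the longest common prefix among the alternatives). Repeat until
no nonterminal has two alternatives with a common prefix.

Round 1: L has alternatives sharing prefix 'f x'. Introduce L': L → f x L'
  Add: L' → x
  Add: L' → f

No remaining common prefixes — done.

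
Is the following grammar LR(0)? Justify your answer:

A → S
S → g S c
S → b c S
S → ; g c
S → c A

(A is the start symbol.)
Yes, the grammar is LR(0)

A grammar is LR(0) if no state in the canonical LR(0) collection has:
  - both a shift item (dot before a terminal) and a complete item (shift-reduce conflict), or
  - two or more complete items (reduce-reduce conflict; the accept item [A' → A .] counts as a complete item here).

Augment with A' → A and build the canonical LR(0) collection (I0 = CLOSURE({[A' → . A]}), then GOTO on every symbol after a dot until no new states appear). It has 14 states:
  I0: { [A → . S], [A' → . A], [S → . ; g c], [S → . b c S], [S → . c A], [S → . g S c] }  — shift
  I1: { [S → ; . g c] }  — shift
  I2: { [A' → A .] }  — accept
  I3: { [A → S .] }  — reduce
  I4: { [S → b . c S] }  — shift
  I5: { [A → . S], [S → . ; g c], [S → . b c S], [S → . c A], [S → . g S c], [S → c . A] }  — shift
  I6: { [S → . ; g c], [S → . b c S], [S → . c A], [S → . g S c], [S → g . S c] }  — shift
  I7: { [S → g S . c] }  — shift
  I8: { [S → g S c .] }  — reduce
  I9: { [S → c A .] }  — reduce
  I10: { [S → . ; g c], [S → . b c S], [S → . c A], [S → . g S c], [S → b c . S] }  — shift
  I11: { [S → b c S .] }  — reduce
  I12: { [S → ; g . c] }  — shift
  I13: { [S → ; g c .] }  — reduce

Every state is either a pure shift/goto state or contains exactly one complete item and nothing to shift — no conflicts. The grammar is LR(0).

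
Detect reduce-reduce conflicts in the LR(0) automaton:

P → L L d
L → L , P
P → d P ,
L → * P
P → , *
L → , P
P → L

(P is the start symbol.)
Augment with P' → P and build the canonical LR(0) collection (I0 = CLOSURE({[P' → . P]}), then GOTO on every symbol after a dot until no new states appear). It has 17 states:
  I0: { [L → . * P], [L → . , P], [L → . L , P], [P → . , *], [P → . L L d], [P → . L], [P → . d P ,], [P' → . P] }  — shift
  I1: { [L → * . P], [L → . * P], [L → . , P], [L → . L , P], [P → . , *], [P → . L L d], [P → . L], [P → . d P ,] }  — shift
  I2: { [L → , . P], [L → . * P], [L → . , P], [L → . L , P], [P → , . *], [P → . , *], [P → . L L d], [P → . L], [P → . d P ,] }  — shift
  I3: { [L → . * P], [L → . , P], [L → . L , P], [L → L . , P], [P → L . L d], [P → L .] }  — shift, reduce
  I4: { [P' → P .] }  — accept
  I5: { [L → . * P], [L → . , P], [L → . L , P], [P → . , *], [P → . L L d], [P → . L], [P → . d P ,], [P → d . P ,] }  — shift
  I6: { [P → d P . ,] }  — shift
  I7: { [P → d P , .] }  — reduce
  I8: { [L → , . P], [L → . * P], [L → . , P], [L → . L , P], [L → L , . P], [P → . , *], [P → . L L d], [P → . L], [P → . d P ,] }  — shift
  I9: { [L → L . , P], [P → L L . d] }  — shift
  I10: { [L → . * P], [L → . , P], [L → . L , P], [L → L , . P], [P → . , *], [P → . L L d], [P → . L], [P → . d P ,] }  — shift
  I11: { [P → L L d .] }  — reduce
  I12: { [L → L , P .] }  — reduce
  I13: { [L → , P .], [L → L , P .] }  — 2 reduces
  I14: { [L → * . P], [L → . * P], [L → . , P], [L → . L , P], [P → , * .], [P → . , *], [P → . L L d], [P → . L], [P → . d P ,] }  — shift, reduce
  I15: { [L → , P .] }  — reduce
  I16: { [L → * P .] }  — reduce

I13 contains complete items [L → , P .], [L → L , P .] — reduce-reduce conflict.

Answer: Yes — I13: [L → , P .] vs [L → L , P .]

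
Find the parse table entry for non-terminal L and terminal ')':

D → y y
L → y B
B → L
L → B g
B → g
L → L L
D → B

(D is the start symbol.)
Empty (error entry)

To find M[L, ')'], we find productions for L where ')' is in the predict set (PREDICT(N → α) = (FIRST(α) \ {ε}) ∪ (FOLLOW(N) if α ⇒* ε)).

Relevant sets:
  FIRST(B) = { 'g', 'y' }
  FIRST(L) = { 'g', 'y' }

L → y B: PREDICT = { 'y' }
L → B g: PREDICT = { 'g', 'y' }
L → L L: PREDICT = { 'g', 'y' }

M[L, ')'] is empty (no production applies)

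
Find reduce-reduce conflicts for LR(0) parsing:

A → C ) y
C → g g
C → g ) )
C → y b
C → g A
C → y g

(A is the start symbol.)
No reduce-reduce conflicts

A reduce-reduce conflict occurs when an LR(0) state has two complete items [A → α .] and [B → β .] — both call for a reduction, and with no lookahead the parser cannot choose between them.

Augment with A' → A and build the canonical LR(0) collection (I0 = CLOSURE({[A' → . A]}), then GOTO on every symbol after a dot until no new states appear). It has 13 states:
  I0: { [A → . C ) y], [A' → . A], [C → . g ) )], [C → . g A], [C → . g g], [C → . y b], [C → . y g] }  — shift
  I1: { [A' → A .] }  — accept
  I2: { [A → C . ) y] }  — shift
  I3: { [A → . C ) y], [C → . g ) )], [C → . g A], [C → . g g], [C → . y b], [C → . y g], [C → g . ) )], [C → g . A], [C → g . g] }  — shift
  I4: { [C → y . b], [C → y . g] }  — shift
  I5: { [C → y b .] }  — reduce
  I6: { [C → y g .] }  — reduce
  I7: { [C → g ) . )] }  — shift
  I8: { [C → g A .] }  — reduce
  I9: { [A → . C ) y], [C → . g ) )], [C → . g A], [C → . g g], [C → . y b], [C → . y g], [C → g . ) )], [C → g . A], [C → g . g], [C → g g .] }  — shift, reduce
  I10: { [C → g ) ) .] }  — reduce
  I11: { [A → C ) . y] }  — shift
  I12: { [A → C ) y .] }  — reduce

No state contains more than one complete item.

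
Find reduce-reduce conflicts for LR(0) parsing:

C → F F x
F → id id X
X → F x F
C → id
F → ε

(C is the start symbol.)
No reduce-reduce conflicts

A reduce-reduce conflict occurs when an LR(0) state has two complete items [A → α .] and [B → β .] — both call for a reduction, and with no lookahead the parser cannot choose between them.

Augment with C' → C and build the canonical LR(0) collection (I0 = CLOSURE({[C' → . C]}), then GOTO on every symbol after a dot until no new states appear). It has 12 states:
  I0: { [C → . F F x], [C → . id], [C' → . C], [F → . id id X], [F → .] }  — shift, reduce
  I1: { [C' → C .] }  — accept
  I2: { [C → F . F x], [F → . id id X], [F → .] }  — shift, reduce
  I3: { [C → id .], [F → id . id X] }  — shift, reduce
  I4: { [F → . id id X], [F → .], [F → id id . X], [X → . F x F] }  — shift, reduce
  I5: { [X → F . x F] }  — shift
  I6: { [F → id id X .] }  — reduce
  I7: { [F → id . id X] }  — shift
  I8: { [F → . id id X], [F → .], [X → F x . F] }  — shift, reduce
  I9: { [X → F x F .] }  — reduce
  I10: { [C → F F . x] }  — shift
  I11: { [C → F F x .] }  — reduce

No state contains more than one complete item.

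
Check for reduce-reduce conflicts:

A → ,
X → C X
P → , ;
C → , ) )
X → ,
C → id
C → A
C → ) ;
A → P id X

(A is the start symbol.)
Yes — I6: [A → , .] vs [X → , .]

A reduce-reduce conflict occurs when an LR(0) state has two complete items [A → α .] and [B → β .] — both call for a reduction, and with no lookahead the parser cannot choose between them.

Augment with A' → A and build the canonical LR(0) collection (I0 = CLOSURE({[A' → . A]}), then GOTO on every symbol after a dot until no new states appear). It has 16 states:
  I0: { [A → . ,], [A → . P id X], [A' → . A], [P → . , ;] }  — shift
  I1: { [A → , .], [P → , . ;] }  — shift, reduce
  I2: { [A' → A .] }  — accept
  I3: { [A → P . id X] }  — shift
  I4: { [A → . ,], [A → . P id X], [A → P id . X], [C → . ) ;], [C → . , ) )], [C → . A], [C → . id], [P → . , ;], [X → . ,], [X → . C X] }  — shift
  I5: { [C → ) . ;] }  — shift
  I6: { [A → , .], [C → , . ) )], [P → , . ;], [X → , .] }  — shift, 2 reduces
  I7: { [C → A .] }  — reduce
  I8: { [A → . ,], [A → . P id X], [C → . ) ;], [C → . , ) )], [C → . A], [C → . id], [P → . , ;], [X → . ,], [X → . C X], [X → C . X] }  — shift
  I9: { [A → P id X .] }  — reduce
  I10: { [C → id .] }  — reduce
  I11: { [X → C X .] }  — reduce
  I12: { [C → , ) . )] }  — shift
  I13: { [P → , ; .] }  — reduce
  I14: { [C → , ) ) .] }  — reduce
  I15: { [C → ) ; .] }  — reduce

I6 contains complete items [A → , .], [X → , .] — reduce-reduce conflict.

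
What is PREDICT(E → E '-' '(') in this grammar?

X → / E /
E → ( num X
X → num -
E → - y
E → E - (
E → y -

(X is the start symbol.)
{ '(', '-', 'y' }

PREDICT(E → E '-' '(') = (FIRST(RHS) \ {ε}) ∪ (FOLLOW(E) if ε ∈ FIRST(RHS), i.e. RHS ⇒* ε)
FIRST(E) = { '(', '-', 'y' }
FIRST(E '-' '(') = { '(', '-', 'y' }
ε ∉ FIRST(E '-' '('), so FOLLOW(E) is not added.
PREDICT(E → E '-' '(') = { '(', '-', 'y' }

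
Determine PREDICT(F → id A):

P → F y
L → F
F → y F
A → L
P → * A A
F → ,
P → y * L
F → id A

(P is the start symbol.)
{ 'id' }

PREDICT(F → id A) = (FIRST(RHS) \ {ε}) ∪ (FOLLOW(F) if ε ∈ FIRST(RHS), i.e. RHS ⇒* ε)
FIRST(id A) = { 'id' }
ε ∉ FIRST(id A), so FOLLOW(F) is not added.
PREDICT(F → id A) = { 'id' }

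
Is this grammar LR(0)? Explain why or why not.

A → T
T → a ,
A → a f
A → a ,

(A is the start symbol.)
A grammar is LR(0) if no state in the canonical LR(0) collection has:
  - both a shift item (dot before a terminal) and a complete item (shift-reduce conflict), or
  - two or more complete items (reduce-reduce conflict; the accept item [A' → A .] counts as a complete item here).

Augment with A' → A and build the canonical LR(0) collection (I0 = CLOSURE({[A' → . A]}), then GOTO on every symbol after a dot until no new states appear). It has 6 states:
  I0: { [A → . T], [A → . a ,], [A → . a f], [A' → . A], [T → . a ,] }  — shift
  I1: { [A' → A .] }  — accept
  I2: { [A → T .] }  — reduce
  I3: { [A → a . ,], [A → a . f], [T → a . ,] }  — shift
  I4: { [A → a , .], [T → a , .] }  — 2 reduces
  I5: { [A → a f .] }  — reduce

Conflict in state I4:
  Reduce-reduce conflict: [A → a , .] and [T → a , .]
So the grammar is NOT LR(0).

Answer: No. Reduce-reduce conflict: [A → a , .] and [T → a , .]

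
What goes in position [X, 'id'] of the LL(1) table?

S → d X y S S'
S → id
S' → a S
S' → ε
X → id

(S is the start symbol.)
To find M[X, 'id'], we find productions for X where 'id' is in the predict set (PREDICT(N → α) = (FIRST(α) \ {ε}) ∪ (FOLLOW(N) if α ⇒* ε)).

X → id: PREDICT = { 'id' }
  'id' is in predict set, so this production goes in M[X, 'id']

M[X, 'id'] = X → id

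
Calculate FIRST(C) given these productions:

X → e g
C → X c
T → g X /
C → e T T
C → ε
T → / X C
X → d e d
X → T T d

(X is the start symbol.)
{ '/', 'd', 'e', 'g', ε }

FIRST sets of the other non-terminals involved (by the same procedure, iterated to a fixed point):
  FIRST(X) = { '/', 'd', 'e', 'g' }

From C → X c:
  - X is a non-terminal: add FIRST(X) \ {ε} = { '/', 'd', 'e', 'g' }
    X is not nullable, so stop
From C → e T T:
  - e is a terminal: add 'e' and stop
From C → ε:
  - ε-production, so ε ∈ FIRST(C)

Collecting: FIRST(C) = { '/', 'd', 'e', 'g', ε }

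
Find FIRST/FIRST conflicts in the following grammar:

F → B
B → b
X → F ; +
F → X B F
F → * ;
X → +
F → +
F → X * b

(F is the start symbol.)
FIRST sets of the non-terminals at (or reachable through a nullable prefix from) the front of some alternative:
  FIRST(B) = { 'b' }
  FIRST(X) = { '*', '+', 'b' }
  FIRST(F) = { '*', '+', 'b' }

Productions for F:
  F → B: FIRST = { 'b' }
  F → X B F: FIRST = { '*', '+', 'b' }
  F → * ;: FIRST = { '*' }
  F → +: FIRST = { '+' }
  F → X * b: FIRST = { '*', '+', 'b' }
Productions for X:
  X → F ; +: FIRST = { '*', '+', 'b' }
  X → +: FIRST = { '+' }
B has only one production, so no FIRST/FIRST conflict is possible there.

Conflict for F: F → B and F → X B F
  Overlap: { 'b' }
Conflict for F: F → B and F → X * b
  Overlap: { 'b' }
Conflict for F: F → X B F and F → * ;
  Overlap: { '*' }
Conflict for F: F → X B F and F → +
  Overlap: { '+' }
Conflict for F: F → X B F and F → X * b
  Overlap: { '*', '+', 'b' }
Conflict for F: F → * ; and F → X * b
  Overlap: { '*' }
Conflict for F: F → + and F → X * b
  Overlap: { '+' }
Conflict for X: X → F ; + and X → +
  Overlap: { '+' }

Answer: Yes. F → B / F → X B F on { 'b' }; F → B / F → X '*' b on { 'b' }; F → X B F / F → '*' ';' on { '*' }; F → X B F / F → '+' on { '+' }; F → X B F / F → X '*' b on { '*', '+', 'b' }; F → '*' ';' / F → X '*' b on { '*' }; F → '+' / F → X '*' b on { '+' }; X → F ';' '+' / X → '+' on { '+' }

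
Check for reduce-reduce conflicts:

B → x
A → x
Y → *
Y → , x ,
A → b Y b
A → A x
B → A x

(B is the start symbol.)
A reduce-reduce conflict occurs when an LR(0) state has two complete items [A → α .] and [B → β .] — both call for a reduction, and with no lookahead the parser cannot choose between them.

Augment with B' → B and build the canonical LR(0) collection (I0 = CLOSURE({[B' → . B]}), then GOTO on every symbol after a dot until no new states appear). It has 12 states:
  I0: { [A → . A x], [A → . b Y b], [A → . x], [B → . A x], [B → . x], [B' → . B] }  — shift
  I1: { [A → A . x], [B → A . x] }  — shift
  I2: { [B' → B .] }  — accept
  I3: { [A → b . Y b], [Y → . *], [Y → . , x ,] }  — shift
  I4: { [A → x .], [B → x .] }  — 2 reduces
  I5: { [Y → * .] }  — reduce
  I6: { [Y → , . x ,] }  — shift
  I7: { [A → b Y . b] }  — shift
  I8: { [A → b Y b .] }  — reduce
  I9: { [Y → , x . ,] }  — shift
  I10: { [Y → , x , .] }  — reduce
  I11: { [A → A x .], [B → A x .] }  — 2 reduces

I4 contains complete items [A → x .], [B → x .] — reduce-reduce conflict.
I11 contains complete items [A → A x .], [B → A x .] — reduce-reduce conflict.

Answer: Yes — I4: [A → x .] vs [B → x .]; I11: [A → A x .] vs [B → A x .]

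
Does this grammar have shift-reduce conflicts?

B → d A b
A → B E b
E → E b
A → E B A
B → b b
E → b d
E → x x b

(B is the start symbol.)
Yes — I14: [E → E b .] vs [B → b . b]

Augment with B' → B and build the canonical LR(0) collection (I0 = CLOSURE({[B' → . B]}), then GOTO on every symbol after a dot until no new states appear). It has 20 states:
  I0: { [B → . b b], [B → . d A b], [B' → . B] }  — shift
  I1: { [B' → B .] }  — accept
  I2: { [B → b . b] }  — shift
  I3: { [A → . B E b], [A → . E B A], [B → . b b], [B → . d A b], [B → d . A b], [E → . E b], [E → . b d], [E → . x x b] }  — shift
  I4: { [B → d A . b] }  — shift
  I5: { [A → B . E b], [E → . E b], [E → . b d], [E → . x x b] }  — shift
  I6: { [A → E . B A], [B → . b b], [B → . d A b], [E → E . b] }  — shift
  I7: { [B → b . b], [E → b . d] }  — shift
  I8: { [E → x . x b] }  — shift
  I9: { [E → x x . b] }  — shift
  I10: { [E → x x b .] }  — reduce
  I11: { [B → b b .] }  — reduce
  I12: { [E → b d .] }  — reduce
  I13: { [A → . B E b], [A → . E B A], [A → E B . A], [B → . b b], [B → . d A b], [E → . E b], [E → . b d], [E → . x x b] }  — shift
  I14: { [B → b . b], [E → E b .] }  — shift, reduce
  I15: { [A → E B A .] }  — reduce
  I16: { [A → B E . b], [E → E . b] }  — shift
  I17: { [E → b . d] }  — shift
  I18: { [A → B E b .], [E → E b .] }  — 2 reduces
  I19: { [B → d A b .] }  — reduce

I14 contains reduce item [E → E b .] and shift item [B → b . b] — shift-reduce conflict.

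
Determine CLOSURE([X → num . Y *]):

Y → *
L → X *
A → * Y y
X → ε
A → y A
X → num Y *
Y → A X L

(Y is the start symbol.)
To compute CLOSURE, for each item [A → α.Bβ] where B is a non-terminal, add [B → .γ] for all productions B → γ; repeat for the newly added items until nothing changes.

Start with: [X → num . Y *]
  [X → num . Y *] has the dot before Y: add [Y → . *], [Y → . A X L]
  [Y → . A X L] has the dot before A: add [A → . * Y y], [A → . y A]
No further items can be added.

CLOSURE = { [A → . * Y y], [A → . y A], [X → num . Y *], [Y → . *], [Y → . A X L] }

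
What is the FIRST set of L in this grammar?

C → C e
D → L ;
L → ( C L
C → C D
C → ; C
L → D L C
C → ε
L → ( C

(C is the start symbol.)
{ '(' }

To compute FIRST(L), examine every production with L on the left-hand side, reading each right-hand side left to right until a non-nullable symbol is reached.

FIRST sets of the other non-terminals involved (by the same procedure, iterated to a fixed point):
  FIRST(D) = { '(' }

From L → ( C L:
  - '(' is a terminal: add '(' and stop
From L → D L C:
  - D is a non-terminal: add FIRST(D) \ {ε} = { '(' }
    D is not nullable, so stop
From L → ( C:
  - '(' is a terminal: add '(' and stop

Collecting: FIRST(L) = { '(' }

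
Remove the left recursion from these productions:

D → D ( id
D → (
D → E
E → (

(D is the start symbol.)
D is directly left-recursive. The standard transformation for
  A → A α₁ | ... | A α_m | β₁ | ... | β_n
is
  A  → β₁ A' | ... | β_n A'
  A' → α₁ A' | ... | α_m A' | ε

D → ( becomes D → ( D'
D → E becomes D → E D'
D → D ( id becomes D' → ( id D'
Add D' → ε

Productions for other non-terminals are unchanged:
  E → (

Resulting grammar:
D → ( D'
D → E D'
D' → ( id D'
D' → ε
E → (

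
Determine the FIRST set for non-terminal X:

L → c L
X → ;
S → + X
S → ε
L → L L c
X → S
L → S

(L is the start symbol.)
{ '+', ';', ε }

To compute FIRST(X), examine every production with X on the left-hand side, reading each right-hand side left to right until a non-nullable symbol is reached.

FIRST sets of the other non-terminals involved (by the same procedure, iterated to a fixed point):
  FIRST(S) = { '+', ε }

From X → ;:
  - ';' is a terminal: add ';' and stop
From X → S:
  - S is a non-terminal: add FIRST(S) \ {ε} = { '+' }
    S is nullable and nothing follows, so the whole right-hand side can vanish: ε ∈ FIRST(X)

Collecting: FIRST(X) = { '+', ';', ε }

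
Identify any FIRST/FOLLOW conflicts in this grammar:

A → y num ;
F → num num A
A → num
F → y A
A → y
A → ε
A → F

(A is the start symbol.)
Nullable non-terminals: A.
FIRST sets used below: FIRST(F) = { 'num', 'y' }

A: nullable alternative(s) A → ε; FOLLOW(A) = { $ }
  A → y num ;: FIRST \ {ε} = { 'y' } — disjoint from FOLLOW(A)
  A → num: FIRST \ {ε} = { 'num' } — disjoint from FOLLOW(A)
  A → y: FIRST \ {ε} = { 'y' } — disjoint from FOLLOW(A)
  A → ε: FIRST \ {ε} = { } — this is the only nullable alternative, skip
  A → F: FIRST \ {ε} = { 'num', 'y' } — disjoint from FOLLOW(A)

F has no nullable alternative, so no FIRST/FOLLOW check is needed there.

No FIRST/FOLLOW conflicts found.

Answer: No FIRST/FOLLOW conflicts.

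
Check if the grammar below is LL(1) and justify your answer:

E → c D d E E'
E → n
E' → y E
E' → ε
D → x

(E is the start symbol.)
No. Predict set conflict for E': { 'y' }

A grammar is LL(1) if for each non-terminal N with multiple productions, the predict sets of those productions are pairwise disjoint, where PREDICT(N → α) = (FIRST(α) \ {ε}) ∪ (FOLLOW(N) if α ⇒* ε).

Relevant sets:
  FOLLOW(E') = { $, 'y' }

For E:
  PREDICT(E → c D d E E') = { 'c' }
  PREDICT(E → n) = { 'n' }
For E':
  PREDICT(E' → y E) = { 'y' }
  PREDICT(E' → ε) = { $, 'y' }
D has a single production, so nothing to check there.

Conflict found: Predict set conflict for E': { 'y' }
The grammar is NOT LL(1).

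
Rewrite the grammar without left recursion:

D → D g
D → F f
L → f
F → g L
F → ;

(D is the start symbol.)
D → F f D'
D' → g D'
D' → ε
L → f
F → g L
F → ;

D is directly left-recursive. The standard transformation for
  A → A α₁ | ... | A α_m | β₁ | ... | β_n
is
  A  → β₁ A' | ... | β_n A'
  A' → α₁ A' | ... | α_m A' | ε

D → F f becomes D → F f D'
D → D g becomes D' → g D'
Add D' → ε

Productions for other non-terminals are unchanged:
  L → f
  F → g L
  F → ;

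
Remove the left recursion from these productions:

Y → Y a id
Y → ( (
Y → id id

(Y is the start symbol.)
Y → ( ( Y'
Y → id id Y'
Y' → a id Y'
Y' → ε

Y is directly left-recursive. The standard transformation for
  A → A α₁ | ... | A α_m | β₁ | ... | β_n
is
  A  → β₁ A' | ... | β_n A'
  A' → α₁ A' | ... | α_m A' | ε

Y → ( ( becomes Y → ( ( Y'
Y → id id becomes Y → id id Y'
Y → Y a id becomes Y' → a id Y'
Add Y' → ε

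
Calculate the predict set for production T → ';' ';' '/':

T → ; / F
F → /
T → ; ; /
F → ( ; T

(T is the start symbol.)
{ ';' }

PREDICT(T → ';' ';' '/') = (FIRST(RHS) \ {ε}) ∪ (FOLLOW(T) if ε ∈ FIRST(RHS), i.e. RHS ⇒* ε)
FIRST(';' ';' '/') = { ';' }
ε ∉ FIRST(';' ';' '/'), so FOLLOW(T) is not added.
PREDICT(T → ';' ';' '/') = { ';' }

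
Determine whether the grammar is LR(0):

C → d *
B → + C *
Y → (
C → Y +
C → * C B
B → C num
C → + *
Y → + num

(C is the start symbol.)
Augment with C' → C and build the canonical LR(0) collection (I0 = CLOSURE({[C' → . C]}), then GOTO on every symbol after a dot until no new states appear). It has 19 states:
  I0: { [C → . * C B], [C → . + *], [C → . Y +], [C → . d *], [C' → . C], [Y → . (], [Y → . + num] }  — shift
  I1: { [Y → ( .] }  — reduce
  I2: { [C → * . C B], [C → . * C B], [C → . + *], [C → . Y +], [C → . d *], [Y → . (], [Y → . + num] }  — shift
  I3: { [C → + . *], [Y → + . num] }  — shift
  I4: { [C' → C .] }  — accept
  I5: { [C → Y . +] }  — shift
  I6: { [C → d . *] }  — shift
  I7: { [C → d * .] }  — reduce
  I8: { [C → Y + .] }  — reduce
  I9: { [C → + * .] }  — reduce
  I10: { [Y → + num .] }  — reduce
  I11: { [B → . + C *], [B → . C num], [C → * C . B], [C → . * C B], [C → . + *], [C → . Y +], [C → . d *], [Y → . (], [Y → . + num] }  — shift
  I12: { [B → + . C *], [C → + . *], [C → . * C B], [C → . + *], [C → . Y +], [C → . d *], [Y → + . num], [Y → . (], [Y → . + num] }  — shift
  I13: { [C → * C B .] }  — reduce
  I14: { [B → C . num] }  — shift
  I15: { [B → C num .] }  — reduce
  I16: { [C → * . C B], [C → + * .], [C → . * C B], [C → . + *], [C → . Y +], [C → . d *], [Y → . (], [Y → . + num] }  — shift, reduce
  I17: { [B → + C . *] }  — shift
  I18: { [B → + C * .] }  — reduce

Conflict in state I16:
  Shift-reduce conflict between [C → + * .] and [C → . * C B]
So the grammar is NOT LR(0).

Answer: No. Shift-reduce conflict between [C → + * .] and [C → . * C B]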